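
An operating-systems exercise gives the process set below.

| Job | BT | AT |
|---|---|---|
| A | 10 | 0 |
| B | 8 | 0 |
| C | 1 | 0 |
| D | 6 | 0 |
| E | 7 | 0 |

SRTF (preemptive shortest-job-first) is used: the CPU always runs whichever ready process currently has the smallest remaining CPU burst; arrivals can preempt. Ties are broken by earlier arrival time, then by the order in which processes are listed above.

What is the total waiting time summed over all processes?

Timeline: | C 0-1 | D 1-7 | E 7-14 | B 14-22 | A 22-32 |
Completion: A=32  B=22  C=1  D=7  E=14
Turnaround (C−A): A=32  B=22  C=1  D=7  E=14
Waiting = turnaround − burst: A=22, B=14, C=0, D=1, E=7
Total waiting = 22 + 14 + 0 + 1 + 7 = 44

44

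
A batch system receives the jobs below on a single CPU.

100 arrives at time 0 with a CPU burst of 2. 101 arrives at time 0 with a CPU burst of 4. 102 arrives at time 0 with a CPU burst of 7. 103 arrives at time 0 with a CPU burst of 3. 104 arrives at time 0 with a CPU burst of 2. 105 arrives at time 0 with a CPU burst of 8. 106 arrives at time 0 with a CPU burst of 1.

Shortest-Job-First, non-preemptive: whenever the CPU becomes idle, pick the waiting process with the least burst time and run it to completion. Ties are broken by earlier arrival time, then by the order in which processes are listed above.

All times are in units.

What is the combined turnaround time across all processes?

75

Schedule: | 106 0-1 | 100 1-3 | 104 3-5 | 103 5-8 | 101 8-12 | 102 12-19 | 105 19-27 |
Completion: 100=3  101=12  102=19  103=8  104=5  105=27  106=1
Turnaround (C−A): 100=3  101=12  102=19  103=8  104=5  105=27  106=1
Turnaround = completion − arrival: 100=3, 101=12, 102=19, 103=8, 104=5, 105=27, 106=1
Total turnaround = 3 + 12 + 19 + 8 + 5 + 27 + 1 = 75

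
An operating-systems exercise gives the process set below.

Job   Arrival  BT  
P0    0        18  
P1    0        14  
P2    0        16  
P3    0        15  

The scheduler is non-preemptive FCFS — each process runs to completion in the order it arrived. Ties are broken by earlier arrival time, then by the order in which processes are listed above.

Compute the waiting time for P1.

Gantt: | P0 0-18 | P1 18-32 | P2 32-48 | P3 48-63 |
Completion: P0=18  P1=32  P2=48  P3=63
Waiting(P1) = turnaround − burst = 32 − 14 = 18

18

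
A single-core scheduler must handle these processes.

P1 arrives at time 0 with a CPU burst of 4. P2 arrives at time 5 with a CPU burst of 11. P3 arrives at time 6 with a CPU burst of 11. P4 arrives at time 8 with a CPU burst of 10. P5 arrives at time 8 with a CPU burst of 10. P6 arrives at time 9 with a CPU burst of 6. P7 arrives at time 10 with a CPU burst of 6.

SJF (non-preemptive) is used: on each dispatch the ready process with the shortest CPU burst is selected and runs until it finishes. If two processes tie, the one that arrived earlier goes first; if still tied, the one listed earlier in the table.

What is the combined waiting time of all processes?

Gantt: | P1 0-4 | idle 4-5 | P2 5-16 | P6 16-22 | P7 22-28 | P4 28-38 | P5 38-48 | P3 48-59 |
Completion: P1=4  P2=16  P3=59  P4=38  P5=48  P6=22  P7=28
Waiting = turnaround − burst: P1=0, P2=0, P3=42, P4=20, P5=30, P6=7, P7=12
Total waiting = 0 + 0 + 42 + 20 + 30 + 7 + 12 = 111

111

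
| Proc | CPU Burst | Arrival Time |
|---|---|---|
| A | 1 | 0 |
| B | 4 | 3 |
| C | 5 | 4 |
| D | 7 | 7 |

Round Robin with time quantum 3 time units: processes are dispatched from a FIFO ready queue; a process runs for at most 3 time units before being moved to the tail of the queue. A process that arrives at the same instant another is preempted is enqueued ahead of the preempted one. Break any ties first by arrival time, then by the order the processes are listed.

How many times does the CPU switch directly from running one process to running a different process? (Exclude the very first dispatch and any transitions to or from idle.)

Gantt: | A 0-1 | idle 1-3 | B 3-6 | C 6-9 | B 9-10 | D 10-13 | C 13-15 | D 15-19 |
Completion: A=1  B=10  C=15  D=19

5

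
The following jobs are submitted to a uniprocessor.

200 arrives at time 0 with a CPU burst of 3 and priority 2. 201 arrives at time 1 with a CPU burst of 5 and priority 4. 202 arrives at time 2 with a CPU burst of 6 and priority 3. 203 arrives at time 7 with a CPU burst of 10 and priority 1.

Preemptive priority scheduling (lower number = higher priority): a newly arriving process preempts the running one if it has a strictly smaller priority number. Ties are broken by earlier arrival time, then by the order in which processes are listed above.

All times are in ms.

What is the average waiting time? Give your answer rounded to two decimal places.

7.25

Timeline: | 200 0-3 | 202 3-7 | 203 7-17 | 202 17-19 | 201 19-24 |
Completion: 200=3  201=24  202=19  203=17
Turnaround (C−A): 200=3  201=23  202=17  203=10
Waiting times: 200=0, 201=18, 202=11, 203=0
Average waiting = (0+18+11+0) / 4 = 29/4 = 7.25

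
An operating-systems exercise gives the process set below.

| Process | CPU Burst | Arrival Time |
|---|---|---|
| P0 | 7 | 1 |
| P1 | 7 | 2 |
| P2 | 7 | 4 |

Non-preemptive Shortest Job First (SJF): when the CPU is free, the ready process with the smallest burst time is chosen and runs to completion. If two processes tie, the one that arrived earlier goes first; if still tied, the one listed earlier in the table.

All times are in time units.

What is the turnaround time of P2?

18

Timeline: | idle 0-1 | P0 1-8 | P1 8-15 | P2 15-22 |
Completion: P0=8  P1=15  P2=22
Turnaround(P2) = completion − arrival = 22 − 4 = 18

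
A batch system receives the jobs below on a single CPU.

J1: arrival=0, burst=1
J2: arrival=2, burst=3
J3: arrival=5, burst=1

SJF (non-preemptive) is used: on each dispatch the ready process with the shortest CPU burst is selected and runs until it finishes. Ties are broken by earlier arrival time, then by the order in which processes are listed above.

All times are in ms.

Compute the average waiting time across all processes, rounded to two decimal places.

Gantt: | J1 0-1 | idle 1-2 | J2 2-5 | J3 5-6 |
Completion: J1=1  J2=5  J3=6
Turnaround (C−A): J1=1  J2=3  J3=1
Waiting times: J1=0, J2=0, J3=0
Average waiting = (0+0+0) / 3 = 0/3 = 0.00

0.00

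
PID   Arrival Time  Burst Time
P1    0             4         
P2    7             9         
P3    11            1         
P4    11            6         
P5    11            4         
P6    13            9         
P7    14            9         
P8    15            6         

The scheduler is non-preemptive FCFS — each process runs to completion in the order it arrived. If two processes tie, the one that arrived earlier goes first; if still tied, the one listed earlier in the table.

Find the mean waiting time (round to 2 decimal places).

11.13

Gantt: | P1 0-4 | idle 4-7 | P2 7-16 | P3 16-17 | P4 17-23 | P5 23-27 | P6 27-36 | P7 36-45 | P8 45-51 |
Completion: P1=4  P2=16  P3=17  P4=23  P5=27  P6=36  P7=45  P8=51
Turnaround (C−A): P1=4  P2=9  P3=6  P4=12  P5=16  P6=23  P7=31  P8=36
Waiting times: P1=0, P2=0, P3=5, P4=6, P5=12, P6=14, P7=22, P8=30
Average waiting = (0+0+5+6+12+14+22+30) / 8 = 89/8 = 11.13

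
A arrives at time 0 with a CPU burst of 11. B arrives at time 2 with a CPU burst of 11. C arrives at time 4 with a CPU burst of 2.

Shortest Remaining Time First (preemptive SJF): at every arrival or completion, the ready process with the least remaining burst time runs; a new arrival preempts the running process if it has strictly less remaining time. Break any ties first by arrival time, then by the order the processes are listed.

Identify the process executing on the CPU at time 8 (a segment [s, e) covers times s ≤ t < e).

A

Schedule: | A 0-4 | C 4-6 | A 6-13 | B 13-24 |
Completion: A=13  B=24  C=6
Turnaround (C−A): A=13  B=22  C=2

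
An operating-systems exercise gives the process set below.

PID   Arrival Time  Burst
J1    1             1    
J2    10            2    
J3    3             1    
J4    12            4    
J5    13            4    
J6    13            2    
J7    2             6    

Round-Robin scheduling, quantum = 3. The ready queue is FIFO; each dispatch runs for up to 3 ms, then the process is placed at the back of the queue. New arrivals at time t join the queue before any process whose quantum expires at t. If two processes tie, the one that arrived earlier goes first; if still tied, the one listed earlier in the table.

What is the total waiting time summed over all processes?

Timeline: | idle 0-1 | J1 1-2 | J7 2-5 | J3 5-6 | J7 6-9 | idle 9-10 | J2 10-12 | J4 12-15 | J5 15-18 | J6 18-20 | J4 20-21 | J5 21-22 |
Completion: J1=2  J2=12  J3=6  J4=21  J5=22  J6=20  J7=9
Turnaround (C−A): J1=1  J2=2  J3=3  J4=9  J5=9  J6=7  J7=7
Waiting = turnaround − burst: J1=0, J2=0, J3=2, J4=5, J5=5, J6=5, J7=1
Total waiting = 0 + 0 + 2 + 5 + 5 + 5 + 1 = 18

18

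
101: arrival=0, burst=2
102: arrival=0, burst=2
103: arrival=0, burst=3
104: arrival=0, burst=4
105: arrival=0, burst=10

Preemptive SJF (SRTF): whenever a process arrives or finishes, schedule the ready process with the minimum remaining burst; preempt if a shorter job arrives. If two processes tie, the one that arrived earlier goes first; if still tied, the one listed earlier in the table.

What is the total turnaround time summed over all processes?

Schedule: | 101 0-2 | 102 2-4 | 103 4-7 | 104 7-11 | 105 11-21 |
Completion: 101=2  102=4  103=7  104=11  105=21
Turnaround = completion − arrival: 101=2, 102=4, 103=7, 104=11, 105=21
Total turnaround = 2 + 4 + 7 + 11 + 21 = 45

45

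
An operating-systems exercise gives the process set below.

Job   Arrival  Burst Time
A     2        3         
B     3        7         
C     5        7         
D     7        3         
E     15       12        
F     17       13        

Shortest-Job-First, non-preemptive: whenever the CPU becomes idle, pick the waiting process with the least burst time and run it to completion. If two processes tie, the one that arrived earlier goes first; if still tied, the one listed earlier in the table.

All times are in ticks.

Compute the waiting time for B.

Gantt: | idle 0-2 | A 2-5 | B 5-12 | D 12-15 | C 15-22 | E 22-34 | F 34-47 |
Completion: A=5  B=12  C=22  D=15  E=34  F=47
Waiting(B) = turnaround − burst = 9 − 7 = 2

2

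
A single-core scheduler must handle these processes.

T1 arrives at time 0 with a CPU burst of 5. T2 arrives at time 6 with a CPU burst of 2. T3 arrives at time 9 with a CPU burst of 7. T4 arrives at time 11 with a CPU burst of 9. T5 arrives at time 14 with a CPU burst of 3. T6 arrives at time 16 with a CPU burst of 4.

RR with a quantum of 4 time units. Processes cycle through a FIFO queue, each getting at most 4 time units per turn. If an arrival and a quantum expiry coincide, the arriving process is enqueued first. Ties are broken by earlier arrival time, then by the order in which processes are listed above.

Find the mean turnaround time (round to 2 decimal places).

9.83

Timeline: | T1 0-5 | idle 5-6 | T2 6-8 | idle 8-9 | T3 9-13 | T4 13-17 | T3 17-20 | T5 20-23 | T6 23-27 | T4 27-32 |
Completion: T1=5  T2=8  T3=20  T4=32  T5=23  T6=27
Turnaround times: T1=5, T2=2, T3=11, T4=21, T5=9, T6=11
Average turnaround = (5+2+11+21+9+11) / 6 = 59/6 = 9.83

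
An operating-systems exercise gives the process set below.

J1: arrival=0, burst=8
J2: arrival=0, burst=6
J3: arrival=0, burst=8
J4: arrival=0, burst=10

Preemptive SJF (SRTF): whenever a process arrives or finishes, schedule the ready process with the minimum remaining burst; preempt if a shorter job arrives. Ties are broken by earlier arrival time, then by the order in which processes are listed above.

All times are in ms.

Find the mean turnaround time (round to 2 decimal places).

18.50

Gantt: | J2 0-6 | J1 6-14 | J3 14-22 | J4 22-32 |
Completion: J1=14  J2=6  J3=22  J4=32
Turnaround times: J1=14, J2=6, J3=22, J4=32
Average turnaround = (14+6+22+32) / 4 = 74/4 = 18.50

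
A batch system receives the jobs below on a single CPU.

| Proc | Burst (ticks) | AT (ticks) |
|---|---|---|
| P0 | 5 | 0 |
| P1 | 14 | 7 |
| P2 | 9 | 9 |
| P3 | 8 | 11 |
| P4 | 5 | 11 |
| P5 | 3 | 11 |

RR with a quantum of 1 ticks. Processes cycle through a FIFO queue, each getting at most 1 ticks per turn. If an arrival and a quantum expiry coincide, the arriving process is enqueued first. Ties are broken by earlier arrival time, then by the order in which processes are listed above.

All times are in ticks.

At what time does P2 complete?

Timeline: | P0 0-5 | idle 5-7 | P1 7-9 | P2 9-10 | P1 10-11 | P2 11-12 | P3 12-13 | P4 13-14 | P5 14-15 | P1 15-16 | P2 16-17 | P3 17-18 | P4 18-19 | P5 19-20 | P1 20-21 | P2 21-22 | P3 22-23 | P4 23-24 | P5 24-25 | P1 25-26 | P2 26-27 | P3 27-28 | P4 28-29 | P1 29-30 | P2 30-31 | P3 31-32 | P4 32-33 | P1 33-34 | P2 34-35 | P3 35-36 | P1 36-37 | P2 37-38 | P3 38-39 | P1 39-40 | P2 40-41 | P3 41-42 | P1 42-46 |
Completion: P0=5  P1=46  P2=41  P3=42  P4=33  P5=25
Turnaround (C−A): P0=5  P1=39  P2=32  P3=31  P4=22  P5=14

41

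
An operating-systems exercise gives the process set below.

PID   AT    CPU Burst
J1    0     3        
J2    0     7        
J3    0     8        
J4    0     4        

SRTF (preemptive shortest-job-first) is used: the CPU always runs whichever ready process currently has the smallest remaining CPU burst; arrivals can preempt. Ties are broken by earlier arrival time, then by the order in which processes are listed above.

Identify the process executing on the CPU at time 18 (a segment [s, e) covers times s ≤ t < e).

J3

Schedule: | J1 0-3 | J4 3-7 | J2 7-14 | J3 14-22 |
Completion: J1=3  J2=14  J3=22  J4=7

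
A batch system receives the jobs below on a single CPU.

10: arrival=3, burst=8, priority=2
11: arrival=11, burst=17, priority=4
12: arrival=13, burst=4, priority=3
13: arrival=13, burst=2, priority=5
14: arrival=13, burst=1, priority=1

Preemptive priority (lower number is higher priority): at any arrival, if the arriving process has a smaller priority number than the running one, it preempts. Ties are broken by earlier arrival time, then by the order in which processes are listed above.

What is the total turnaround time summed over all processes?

Timeline: | idle 0-3 | 10 3-11 | 11 11-13 | 14 13-14 | 12 14-18 | 11 18-33 | 13 33-35 |
Completion: 10=11  11=33  12=18  13=35  14=14
Turnaround = completion − arrival: 10=8, 11=22, 12=5, 13=22, 14=1
Total turnaround = 8 + 22 + 5 + 22 + 1 = 58

58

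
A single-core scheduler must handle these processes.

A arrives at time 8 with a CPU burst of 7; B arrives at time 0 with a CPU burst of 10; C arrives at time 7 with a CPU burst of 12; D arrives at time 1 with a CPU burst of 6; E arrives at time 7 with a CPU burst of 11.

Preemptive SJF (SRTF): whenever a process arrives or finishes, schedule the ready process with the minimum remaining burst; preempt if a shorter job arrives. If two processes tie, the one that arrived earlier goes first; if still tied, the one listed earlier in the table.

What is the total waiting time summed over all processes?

56

Schedule: | B 0-1 | D 1-7 | B 7-8 | A 8-15 | B 15-23 | E 23-34 | C 34-46 |
Completion: A=15  B=23  C=46  D=7  E=34
Waiting = turnaround − burst: A=0, B=13, C=27, D=0, E=16
Total waiting = 0 + 13 + 27 + 0 + 16 = 56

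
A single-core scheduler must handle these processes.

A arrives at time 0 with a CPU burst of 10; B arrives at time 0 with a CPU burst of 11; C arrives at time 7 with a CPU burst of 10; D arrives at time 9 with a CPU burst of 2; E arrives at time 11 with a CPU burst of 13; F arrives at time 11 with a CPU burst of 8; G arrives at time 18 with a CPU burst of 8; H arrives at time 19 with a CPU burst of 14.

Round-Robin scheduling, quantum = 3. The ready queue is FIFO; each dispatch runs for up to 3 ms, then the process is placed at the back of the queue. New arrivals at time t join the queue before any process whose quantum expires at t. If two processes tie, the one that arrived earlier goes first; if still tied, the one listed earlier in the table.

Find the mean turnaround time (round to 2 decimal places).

45.63

Gantt: | A 0-3 | B 3-6 | A 6-9 | B 9-12 | C 12-15 | D 15-17 | A 17-20 | E 20-23 | F 23-26 | B 26-29 | C 29-32 | G 32-35 | H 35-38 | A 38-39 | E 39-42 | F 42-45 | B 45-47 | C 47-50 | G 50-53 | H 53-56 | E 56-59 | F 59-61 | C 61-62 | G 62-64 | H 64-67 | E 67-70 | H 70-73 | E 73-74 | H 74-76 |
Completion: A=39  B=47  C=62  D=17  E=74  F=61  G=64  H=76
Turnaround (C−A): A=39  B=47  C=55  D=8  E=63  F=50  G=46  H=57
Turnaround times: A=39, B=47, C=55, D=8, E=63, F=50, G=46, H=57
Average turnaround = (39+47+55+8+63+50+46+57) / 8 = 365/8 = 45.63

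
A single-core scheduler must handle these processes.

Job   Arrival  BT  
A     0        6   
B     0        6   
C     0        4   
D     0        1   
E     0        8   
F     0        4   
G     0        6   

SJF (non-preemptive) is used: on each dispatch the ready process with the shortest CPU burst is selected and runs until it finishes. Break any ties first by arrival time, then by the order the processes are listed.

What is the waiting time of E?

27

Timeline: | D 0-1 | C 1-5 | F 5-9 | A 9-15 | B 15-21 | G 21-27 | E 27-35 |
Completion: A=15  B=21  C=5  D=1  E=35  F=9  G=27
Waiting(E) = turnaround − burst = 35 − 8 = 27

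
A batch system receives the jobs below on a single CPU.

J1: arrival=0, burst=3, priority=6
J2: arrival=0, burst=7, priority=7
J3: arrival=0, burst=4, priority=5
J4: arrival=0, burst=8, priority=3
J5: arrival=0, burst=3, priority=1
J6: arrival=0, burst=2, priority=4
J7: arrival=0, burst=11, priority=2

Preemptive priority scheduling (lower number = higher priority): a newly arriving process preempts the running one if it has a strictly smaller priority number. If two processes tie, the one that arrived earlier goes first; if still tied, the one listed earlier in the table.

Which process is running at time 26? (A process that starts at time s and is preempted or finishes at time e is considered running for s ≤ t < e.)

J3

Gantt: | J5 0-3 | J7 3-14 | J4 14-22 | J6 22-24 | J3 24-28 | J1 28-31 | J2 31-38 |
Completion: J1=31  J2=38  J3=28  J4=22  J5=3  J6=24  J7=14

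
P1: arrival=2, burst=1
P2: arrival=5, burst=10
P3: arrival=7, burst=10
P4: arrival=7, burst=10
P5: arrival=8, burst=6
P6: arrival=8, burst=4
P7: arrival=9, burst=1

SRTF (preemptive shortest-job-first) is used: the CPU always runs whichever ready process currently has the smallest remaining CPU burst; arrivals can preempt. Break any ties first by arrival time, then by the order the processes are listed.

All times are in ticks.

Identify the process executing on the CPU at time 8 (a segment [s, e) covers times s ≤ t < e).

Gantt: | idle 0-2 | P1 2-3 | idle 3-5 | P2 5-8 | P6 8-9 | P7 9-10 | P6 10-13 | P5 13-19 | P2 19-26 | P3 26-36 | P4 36-46 |
Completion: P1=3  P2=26  P3=36  P4=46  P5=19  P6=13  P7=10

P6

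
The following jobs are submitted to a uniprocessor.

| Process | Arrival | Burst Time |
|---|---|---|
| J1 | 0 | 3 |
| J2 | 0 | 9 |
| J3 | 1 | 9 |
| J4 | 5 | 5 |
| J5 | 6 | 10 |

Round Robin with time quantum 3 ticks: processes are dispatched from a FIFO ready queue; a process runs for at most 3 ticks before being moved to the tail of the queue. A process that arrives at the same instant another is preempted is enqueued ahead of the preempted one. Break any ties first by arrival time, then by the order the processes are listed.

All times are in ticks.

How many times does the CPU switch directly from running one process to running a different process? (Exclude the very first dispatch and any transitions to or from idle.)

11

Timeline: | J1 0-3 | J2 3-6 | J3 6-9 | J4 9-12 | J5 12-15 | J2 15-18 | J3 18-21 | J4 21-23 | J5 23-26 | J2 26-29 | J3 29-32 | J5 32-36 |
Completion: J1=3  J2=29  J3=32  J4=23  J5=36
Turnaround (C−A): J1=3  J2=29  J3=31  J4=18  J5=30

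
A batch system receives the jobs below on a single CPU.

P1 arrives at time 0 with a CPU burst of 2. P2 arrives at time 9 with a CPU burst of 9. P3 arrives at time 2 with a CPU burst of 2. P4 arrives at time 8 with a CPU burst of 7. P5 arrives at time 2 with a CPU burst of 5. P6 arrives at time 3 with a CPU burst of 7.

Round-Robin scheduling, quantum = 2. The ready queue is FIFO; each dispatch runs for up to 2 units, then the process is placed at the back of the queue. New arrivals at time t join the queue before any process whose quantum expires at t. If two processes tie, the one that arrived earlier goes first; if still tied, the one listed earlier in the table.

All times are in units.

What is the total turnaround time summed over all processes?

86

Gantt: | P1 0-2 | P3 2-4 | P5 4-6 | P6 6-8 | P5 8-10 | P4 10-12 | P6 12-14 | P2 14-16 | P5 16-17 | P4 17-19 | P6 19-21 | P2 21-23 | P4 23-25 | P6 25-26 | P2 26-28 | P4 28-29 | P2 29-32 |
Completion: P1=2  P2=32  P3=4  P4=29  P5=17  P6=26
Turnaround (C−A): P1=2  P2=23  P3=2  P4=21  P5=15  P6=23
Turnaround = completion − arrival: P1=2, P2=23, P3=2, P4=21, P5=15, P6=23
Total turnaround = 2 + 23 + 2 + 21 + 15 + 23 = 86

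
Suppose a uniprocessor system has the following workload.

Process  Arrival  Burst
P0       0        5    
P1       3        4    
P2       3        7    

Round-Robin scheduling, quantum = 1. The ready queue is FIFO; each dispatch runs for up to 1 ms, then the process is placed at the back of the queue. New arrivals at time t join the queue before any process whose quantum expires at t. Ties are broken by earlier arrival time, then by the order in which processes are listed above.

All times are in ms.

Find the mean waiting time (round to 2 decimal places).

5.00

Gantt: | P0 0-3 | P1 3-4 | P2 4-5 | P0 5-6 | P1 6-7 | P2 7-8 | P0 8-9 | P1 9-10 | P2 10-11 | P1 11-12 | P2 12-16 |
Completion: P0=9  P1=12  P2=16
Turnaround (C−A): P0=9  P1=9  P2=13
Waiting times: P0=4, P1=5, P2=6
Average waiting = (4+5+6) / 3 = 15/3 = 5.00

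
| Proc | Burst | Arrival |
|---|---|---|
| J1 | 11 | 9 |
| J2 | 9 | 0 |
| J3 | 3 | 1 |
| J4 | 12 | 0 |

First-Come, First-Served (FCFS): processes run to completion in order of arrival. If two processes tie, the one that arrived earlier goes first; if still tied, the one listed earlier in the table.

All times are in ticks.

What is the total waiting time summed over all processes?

44

Schedule: | J2 0-9 | J4 9-21 | J3 21-24 | J1 24-35 |
Completion: J1=35  J2=9  J3=24  J4=21
Turnaround (C−A): J1=26  J2=9  J3=23  J4=21
Waiting = turnaround − burst: J1=15, J2=0, J3=20, J4=9
Total waiting = 15 + 0 + 20 + 9 = 44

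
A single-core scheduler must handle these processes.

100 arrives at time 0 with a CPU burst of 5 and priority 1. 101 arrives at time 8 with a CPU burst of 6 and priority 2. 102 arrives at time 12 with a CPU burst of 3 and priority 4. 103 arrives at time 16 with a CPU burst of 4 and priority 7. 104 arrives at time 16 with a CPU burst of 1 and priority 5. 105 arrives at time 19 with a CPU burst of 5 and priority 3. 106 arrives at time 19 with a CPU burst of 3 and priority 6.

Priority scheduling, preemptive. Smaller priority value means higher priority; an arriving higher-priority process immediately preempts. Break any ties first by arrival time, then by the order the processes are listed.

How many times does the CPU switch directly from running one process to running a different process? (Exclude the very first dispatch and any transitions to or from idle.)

6

Timeline: | 100 0-5 | idle 5-8 | 101 8-14 | 102 14-17 | 104 17-18 | 103 18-19 | 105 19-24 | 106 24-27 | 103 27-30 |
Completion: 100=5  101=14  102=17  103=30  104=18  105=24  106=27
Turnaround (C−A): 100=5  101=6  102=5  103=14  104=2  105=5  106=8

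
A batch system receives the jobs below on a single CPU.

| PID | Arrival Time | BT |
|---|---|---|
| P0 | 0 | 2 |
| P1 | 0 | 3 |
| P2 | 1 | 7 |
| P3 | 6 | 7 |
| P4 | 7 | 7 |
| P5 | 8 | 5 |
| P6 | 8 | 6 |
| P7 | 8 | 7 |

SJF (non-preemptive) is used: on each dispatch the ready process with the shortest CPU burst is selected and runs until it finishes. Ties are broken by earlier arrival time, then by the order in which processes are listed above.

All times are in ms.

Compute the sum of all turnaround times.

Timeline: | P0 0-2 | P1 2-5 | P2 5-12 | P5 12-17 | P6 17-23 | P3 23-30 | P4 30-37 | P7 37-44 |
Completion: P0=2  P1=5  P2=12  P3=30  P4=37  P5=17  P6=23  P7=44
Turnaround (C−A): P0=2  P1=5  P2=11  P3=24  P4=30  P5=9  P6=15  P7=36
Turnaround = completion − arrival: P0=2, P1=5, P2=11, P3=24, P4=30, P5=9, P6=15, P7=36
Total turnaround = 2 + 5 + 11 + 24 + 30 + 9 + 15 + 36 = 132

132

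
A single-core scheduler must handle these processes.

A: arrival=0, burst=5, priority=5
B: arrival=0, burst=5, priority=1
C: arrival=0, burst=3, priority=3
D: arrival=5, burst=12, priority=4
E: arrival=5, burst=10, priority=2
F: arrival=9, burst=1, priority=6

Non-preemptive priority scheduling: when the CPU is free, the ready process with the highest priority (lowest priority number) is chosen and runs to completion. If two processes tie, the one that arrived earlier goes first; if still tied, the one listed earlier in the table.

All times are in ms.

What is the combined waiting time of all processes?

84

Gantt: | B 0-5 | E 5-15 | C 15-18 | D 18-30 | A 30-35 | F 35-36 |
Completion: A=35  B=5  C=18  D=30  E=15  F=36
Turnaround (C−A): A=35  B=5  C=18  D=25  E=10  F=27
Waiting = turnaround − burst: A=30, B=0, C=15, D=13, E=0, F=26
Total waiting = 30 + 0 + 15 + 13 + 0 + 26 = 84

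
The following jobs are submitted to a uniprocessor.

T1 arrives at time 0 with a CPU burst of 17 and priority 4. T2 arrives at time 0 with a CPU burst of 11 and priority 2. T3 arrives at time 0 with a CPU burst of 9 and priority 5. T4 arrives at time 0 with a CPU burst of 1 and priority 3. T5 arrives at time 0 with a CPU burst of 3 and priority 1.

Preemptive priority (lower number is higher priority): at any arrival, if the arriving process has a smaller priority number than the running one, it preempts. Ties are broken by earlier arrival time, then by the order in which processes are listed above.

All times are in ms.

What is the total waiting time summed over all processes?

64

Schedule: | T5 0-3 | T2 3-14 | T4 14-15 | T1 15-32 | T3 32-41 |
Completion: T1=32  T2=14  T3=41  T4=15  T5=3
Waiting = turnaround − burst: T1=15, T2=3, T3=32, T4=14, T5=0
Total waiting = 15 + 3 + 32 + 14 + 0 = 64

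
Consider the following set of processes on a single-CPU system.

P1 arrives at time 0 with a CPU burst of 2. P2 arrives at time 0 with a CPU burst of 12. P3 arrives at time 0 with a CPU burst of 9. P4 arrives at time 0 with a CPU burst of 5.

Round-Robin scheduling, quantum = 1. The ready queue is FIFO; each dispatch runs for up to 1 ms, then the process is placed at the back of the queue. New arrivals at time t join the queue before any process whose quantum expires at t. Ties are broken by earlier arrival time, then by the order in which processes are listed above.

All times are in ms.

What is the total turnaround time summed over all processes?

75

Schedule: | P1 0-1 | P2 1-2 | P3 2-3 | P4 3-4 | P1 4-5 | P2 5-6 | P3 6-7 | P4 7-8 | P2 8-9 | P3 9-10 | P4 10-11 | P2 11-12 | P3 12-13 | P4 13-14 | P2 14-15 | P3 15-16 | P4 16-17 | P2 17-18 | P3 18-19 | P2 19-20 | P3 20-21 | P2 21-22 | P3 22-23 | P2 23-24 | P3 24-25 | P2 25-28 |
Completion: P1=5  P2=28  P3=25  P4=17
Turnaround (C−A): P1=5  P2=28  P3=25  P4=17
Turnaround = completion − arrival: P1=5, P2=28, P3=25, P4=17
Total turnaround = 5 + 28 + 25 + 17 = 75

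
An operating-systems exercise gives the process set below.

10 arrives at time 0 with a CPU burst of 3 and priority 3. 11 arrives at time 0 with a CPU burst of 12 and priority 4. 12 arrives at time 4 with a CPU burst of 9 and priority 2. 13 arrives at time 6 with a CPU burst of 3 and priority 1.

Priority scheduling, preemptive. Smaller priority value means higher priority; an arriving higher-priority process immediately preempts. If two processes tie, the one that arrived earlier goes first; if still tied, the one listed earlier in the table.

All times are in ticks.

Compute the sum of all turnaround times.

45

Schedule: | 10 0-3 | 11 3-4 | 12 4-6 | 13 6-9 | 12 9-16 | 11 16-27 |
Completion: 10=3  11=27  12=16  13=9
Turnaround (C−A): 10=3  11=27  12=12  13=3
Turnaround = completion − arrival: 10=3, 11=27, 12=12, 13=3
Total turnaround = 3 + 27 + 12 + 3 = 45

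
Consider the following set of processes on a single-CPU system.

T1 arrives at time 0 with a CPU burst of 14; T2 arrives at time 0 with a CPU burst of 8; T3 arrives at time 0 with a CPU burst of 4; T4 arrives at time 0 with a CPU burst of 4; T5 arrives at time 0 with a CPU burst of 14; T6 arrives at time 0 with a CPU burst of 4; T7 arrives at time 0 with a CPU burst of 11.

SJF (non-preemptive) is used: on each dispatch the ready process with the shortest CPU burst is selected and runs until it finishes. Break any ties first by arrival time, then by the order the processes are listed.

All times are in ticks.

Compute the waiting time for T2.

Schedule: | T3 0-4 | T4 4-8 | T6 8-12 | T2 12-20 | T7 20-31 | T1 31-45 | T5 45-59 |
Completion: T1=45  T2=20  T3=4  T4=8  T5=59  T6=12  T7=31
Turnaround (C−A): T1=45  T2=20  T3=4  T4=8  T5=59  T6=12  T7=31
Waiting(T2) = turnaround − burst = 20 − 8 = 12

12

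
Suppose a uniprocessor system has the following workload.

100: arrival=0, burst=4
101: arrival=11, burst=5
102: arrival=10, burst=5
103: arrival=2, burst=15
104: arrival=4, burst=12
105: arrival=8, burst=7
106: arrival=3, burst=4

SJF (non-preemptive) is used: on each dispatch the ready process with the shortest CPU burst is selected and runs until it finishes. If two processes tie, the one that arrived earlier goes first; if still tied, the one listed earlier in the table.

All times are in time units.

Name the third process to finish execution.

105

Gantt: | 100 0-4 | 106 4-8 | 105 8-15 | 102 15-20 | 101 20-25 | 104 25-37 | 103 37-52 |
Completion: 100=4  101=25  102=20  103=52  104=37  105=15  106=8
Turnaround (C−A): 100=4  101=14  102=10  103=50  104=33  105=7  106=5
Finish order: 100 → 106 → 105 → 102 → 101 → 104 → 103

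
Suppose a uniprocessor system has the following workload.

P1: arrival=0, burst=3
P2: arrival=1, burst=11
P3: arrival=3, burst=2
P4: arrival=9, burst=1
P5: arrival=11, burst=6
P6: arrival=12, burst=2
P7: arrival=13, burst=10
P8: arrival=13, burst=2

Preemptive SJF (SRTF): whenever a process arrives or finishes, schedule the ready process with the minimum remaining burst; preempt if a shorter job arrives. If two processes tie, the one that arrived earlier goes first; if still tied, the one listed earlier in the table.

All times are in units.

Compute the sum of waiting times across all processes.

Gantt: | P1 0-3 | P3 3-5 | P2 5-9 | P4 9-10 | P2 10-12 | P6 12-14 | P8 14-16 | P2 16-21 | P5 21-27 | P7 27-37 |
Completion: P1=3  P2=21  P3=5  P4=10  P5=27  P6=14  P7=37  P8=16
Turnaround (C−A): P1=3  P2=20  P3=2  P4=1  P5=16  P6=2  P7=24  P8=3
Waiting = turnaround − burst: P1=0, P2=9, P3=0, P4=0, P5=10, P6=0, P7=14, P8=1
Total waiting = 0 + 9 + 0 + 0 + 10 + 0 + 14 + 1 = 34

34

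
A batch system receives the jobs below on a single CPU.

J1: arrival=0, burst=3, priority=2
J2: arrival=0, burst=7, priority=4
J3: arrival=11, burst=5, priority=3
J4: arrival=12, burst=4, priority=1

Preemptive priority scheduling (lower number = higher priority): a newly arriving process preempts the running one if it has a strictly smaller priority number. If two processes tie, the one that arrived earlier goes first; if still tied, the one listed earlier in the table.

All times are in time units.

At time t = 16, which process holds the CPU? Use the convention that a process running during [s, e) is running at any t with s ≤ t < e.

Schedule: | J1 0-3 | J2 3-10 | idle 10-11 | J3 11-12 | J4 12-16 | J3 16-20 |
Completion: J1=3  J2=10  J3=20  J4=16

J3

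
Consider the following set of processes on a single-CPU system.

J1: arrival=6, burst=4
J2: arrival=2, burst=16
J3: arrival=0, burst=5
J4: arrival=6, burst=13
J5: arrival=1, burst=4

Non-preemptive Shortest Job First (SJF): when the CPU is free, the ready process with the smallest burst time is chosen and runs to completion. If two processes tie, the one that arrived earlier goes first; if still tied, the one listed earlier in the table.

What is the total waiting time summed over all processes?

38

Schedule: | J3 0-5 | J5 5-9 | J1 9-13 | J4 13-26 | J2 26-42 |
Completion: J1=13  J2=42  J3=5  J4=26  J5=9
Turnaround (C−A): J1=7  J2=40  J3=5  J4=20  J5=8
Waiting = turnaround − burst: J1=3, J2=24, J3=0, J4=7, J5=4
Total waiting = 3 + 24 + 0 + 7 + 4 = 38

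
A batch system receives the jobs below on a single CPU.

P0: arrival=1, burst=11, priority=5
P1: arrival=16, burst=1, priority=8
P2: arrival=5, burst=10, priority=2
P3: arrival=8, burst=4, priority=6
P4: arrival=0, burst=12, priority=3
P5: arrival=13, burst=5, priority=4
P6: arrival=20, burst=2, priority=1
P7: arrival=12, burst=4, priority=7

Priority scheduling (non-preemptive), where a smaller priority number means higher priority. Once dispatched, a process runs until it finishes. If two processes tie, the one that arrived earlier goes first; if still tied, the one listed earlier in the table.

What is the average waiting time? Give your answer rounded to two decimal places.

Schedule: | P4 0-12 | P2 12-22 | P6 22-24 | P5 24-29 | P0 29-40 | P3 40-44 | P7 44-48 | P1 48-49 |
Completion: P0=40  P1=49  P2=22  P3=44  P4=12  P5=29  P6=24  P7=48
Turnaround (C−A): P0=39  P1=33  P2=17  P3=36  P4=12  P5=16  P6=4  P7=36
Waiting times: P0=28, P1=32, P2=7, P3=32, P4=0, P5=11, P6=2, P7=32
Average waiting = (28+32+7+32+0+11+2+32) / 8 = 144/8 = 18.00

18.00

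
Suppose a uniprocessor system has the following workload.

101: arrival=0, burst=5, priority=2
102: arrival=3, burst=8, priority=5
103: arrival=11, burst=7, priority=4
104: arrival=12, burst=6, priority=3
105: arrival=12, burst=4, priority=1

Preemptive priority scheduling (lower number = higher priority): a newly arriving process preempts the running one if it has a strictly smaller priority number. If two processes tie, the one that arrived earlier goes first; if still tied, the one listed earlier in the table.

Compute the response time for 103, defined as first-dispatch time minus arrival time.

Timeline: | 101 0-5 | 102 5-11 | 103 11-12 | 105 12-16 | 104 16-22 | 103 22-28 | 102 28-30 |
Completion: 101=5  102=30  103=28  104=22  105=16
Turnaround (C−A): 101=5  102=27  103=17  104=10  105=4
Response(103) = first start − arrival = 11 − 11 = 0

0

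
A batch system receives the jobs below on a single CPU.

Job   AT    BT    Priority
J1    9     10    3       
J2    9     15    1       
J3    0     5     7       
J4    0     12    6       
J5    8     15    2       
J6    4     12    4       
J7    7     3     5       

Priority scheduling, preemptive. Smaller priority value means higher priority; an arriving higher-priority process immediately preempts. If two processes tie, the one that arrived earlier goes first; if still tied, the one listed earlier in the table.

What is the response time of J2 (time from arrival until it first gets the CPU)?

0

Timeline: | J4 0-4 | J6 4-8 | J5 8-9 | J2 9-24 | J5 24-38 | J1 38-48 | J6 48-56 | J7 56-59 | J4 59-67 | J3 67-72 |
Completion: J1=48  J2=24  J3=72  J4=67  J5=38  J6=56  J7=59
Turnaround (C−A): J1=39  J2=15  J3=72  J4=67  J5=30  J6=52  J7=52
Response(J2) = first start − arrival = 9 − 9 = 0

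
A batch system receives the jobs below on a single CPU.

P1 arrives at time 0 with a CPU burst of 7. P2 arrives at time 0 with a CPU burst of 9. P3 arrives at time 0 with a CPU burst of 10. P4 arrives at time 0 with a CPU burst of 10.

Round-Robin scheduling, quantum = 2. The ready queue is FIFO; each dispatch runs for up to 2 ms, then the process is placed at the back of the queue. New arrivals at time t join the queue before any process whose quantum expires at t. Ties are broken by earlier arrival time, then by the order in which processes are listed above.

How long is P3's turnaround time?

Timeline: | P1 0-2 | P2 2-4 | P3 4-6 | P4 6-8 | P1 8-10 | P2 10-12 | P3 12-14 | P4 14-16 | P1 16-18 | P2 18-20 | P3 20-22 | P4 22-24 | P1 24-25 | P2 25-27 | P3 27-29 | P4 29-31 | P2 31-32 | P3 32-34 | P4 34-36 |
Completion: P1=25  P2=32  P3=34  P4=36
Turnaround(P3) = completion − arrival = 34 − 0 = 34

34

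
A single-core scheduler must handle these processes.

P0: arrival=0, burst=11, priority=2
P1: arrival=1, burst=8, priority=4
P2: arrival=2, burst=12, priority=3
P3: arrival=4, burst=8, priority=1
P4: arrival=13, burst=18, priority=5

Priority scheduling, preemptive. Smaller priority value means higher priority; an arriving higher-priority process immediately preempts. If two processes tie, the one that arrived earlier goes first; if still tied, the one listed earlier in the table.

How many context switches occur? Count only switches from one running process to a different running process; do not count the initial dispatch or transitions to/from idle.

5

Schedule: | P0 0-4 | P3 4-12 | P0 12-19 | P2 19-31 | P1 31-39 | P4 39-57 |
Completion: P0=19  P1=39  P2=31  P3=12  P4=57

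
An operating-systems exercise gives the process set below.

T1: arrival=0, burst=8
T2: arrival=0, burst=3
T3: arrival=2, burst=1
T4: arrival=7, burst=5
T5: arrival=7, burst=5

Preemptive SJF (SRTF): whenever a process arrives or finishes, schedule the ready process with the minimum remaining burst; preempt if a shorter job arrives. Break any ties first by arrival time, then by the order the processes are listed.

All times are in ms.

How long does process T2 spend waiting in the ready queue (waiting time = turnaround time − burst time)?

0

Timeline: | T2 0-3 | T3 3-4 | T1 4-12 | T4 12-17 | T5 17-22 |
Completion: T1=12  T2=3  T3=4  T4=17  T5=22
Turnaround (C−A): T1=12  T2=3  T3=2  T4=10  T5=15
Waiting(T2) = turnaround − burst = 3 − 3 = 0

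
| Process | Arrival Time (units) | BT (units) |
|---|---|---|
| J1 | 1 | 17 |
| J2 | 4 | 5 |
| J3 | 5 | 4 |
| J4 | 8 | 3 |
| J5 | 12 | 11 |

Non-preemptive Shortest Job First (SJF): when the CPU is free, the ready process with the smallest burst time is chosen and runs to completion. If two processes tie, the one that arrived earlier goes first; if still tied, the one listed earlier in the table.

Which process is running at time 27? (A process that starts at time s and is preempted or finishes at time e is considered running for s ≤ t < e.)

Schedule: | idle 0-1 | J1 1-18 | J4 18-21 | J3 21-25 | J2 25-30 | J5 30-41 |
Completion: J1=18  J2=30  J3=25  J4=21  J5=41
Turnaround (C−A): J1=17  J2=26  J3=20  J4=13  J5=29

J2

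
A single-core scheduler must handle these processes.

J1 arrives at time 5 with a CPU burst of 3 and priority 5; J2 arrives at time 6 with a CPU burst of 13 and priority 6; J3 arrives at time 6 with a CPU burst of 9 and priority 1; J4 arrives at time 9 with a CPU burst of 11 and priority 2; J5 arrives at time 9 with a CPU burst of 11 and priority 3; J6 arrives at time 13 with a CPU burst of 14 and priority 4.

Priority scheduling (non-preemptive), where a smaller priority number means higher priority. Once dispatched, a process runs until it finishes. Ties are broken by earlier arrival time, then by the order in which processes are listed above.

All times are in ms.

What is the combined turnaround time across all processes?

163

Gantt: | idle 0-5 | J1 5-8 | J3 8-17 | J4 17-28 | J5 28-39 | J6 39-53 | J2 53-66 |
Completion: J1=8  J2=66  J3=17  J4=28  J5=39  J6=53
Turnaround = completion − arrival: J1=3, J2=60, J3=11, J4=19, J5=30, J6=40
Total turnaround = 3 + 60 + 11 + 19 + 30 + 40 = 163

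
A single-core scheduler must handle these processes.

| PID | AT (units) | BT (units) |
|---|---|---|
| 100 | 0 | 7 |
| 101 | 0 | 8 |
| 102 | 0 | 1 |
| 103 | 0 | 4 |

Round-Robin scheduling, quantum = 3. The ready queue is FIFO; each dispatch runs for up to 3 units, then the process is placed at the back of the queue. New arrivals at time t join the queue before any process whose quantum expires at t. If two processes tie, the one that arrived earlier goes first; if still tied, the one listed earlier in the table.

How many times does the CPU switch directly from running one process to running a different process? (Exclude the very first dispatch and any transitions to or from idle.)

8

Schedule: | 100 0-3 | 101 3-6 | 102 6-7 | 103 7-10 | 100 10-13 | 101 13-16 | 103 16-17 | 100 17-18 | 101 18-20 |
Completion: 100=18  101=20  102=7  103=17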